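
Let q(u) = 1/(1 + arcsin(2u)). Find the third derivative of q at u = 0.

-56

Let u equal the inner series; expand the outer function in u and truncate.
The coefficient of u^3 in the expansion is -28/3, so q′′′(0) = 3! * (-28/3) = -56.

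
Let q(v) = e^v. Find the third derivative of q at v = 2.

The coefficient of (v - 2)^3 in the expansion is e^(2)/6, so q′′′(2) = 3! * (e^(2)/6) = e^(2).

e^(2)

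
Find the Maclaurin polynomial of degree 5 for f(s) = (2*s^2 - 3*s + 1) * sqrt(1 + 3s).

4995*s^5/256 - 1341*s^4/128 + 129*s^3/16 - 29*s^2/8 - 3*s/2 + 1

Distribute the polynomial across the series and collect like powers.
f(0) = 1
f′(0) = -3/2
f′′(0) = -29/4
f′′′(0) = 387/8
f^(4)(0) = -4023/16
f^(5)(0) = 74925/32
Then c_k = f^(k)(0)/k! gives each Taylor coefficient.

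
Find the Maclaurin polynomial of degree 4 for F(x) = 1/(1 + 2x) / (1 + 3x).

Expand each factor separately, then convolve coefficients.
F(0) = 1
F′(0) = -5
F′′(0) = 38
F′′′(0) = -390
F^(4)(0) = 5064
Then c_k = F^(k)(0)/k! gives each Taylor coefficient.

211*x^4 - 65*x^3 + 19*x^2 - 5*x + 1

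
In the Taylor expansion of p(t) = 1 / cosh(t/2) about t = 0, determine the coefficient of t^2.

-1/8

Divide the numerator series by the denominator series (power-series long division).
p(0) = 1
p′(0) = 0
p′′(0) = -1/4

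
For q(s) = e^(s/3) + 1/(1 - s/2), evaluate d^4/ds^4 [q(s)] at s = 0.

Add the two expansions coefficient-wise.
The coefficient of s^4 in the expansion is 245/3888, so q^(4)(0) = 4! * (245/3888) = 245/162.

245/162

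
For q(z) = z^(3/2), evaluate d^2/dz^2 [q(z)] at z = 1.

From the series, [(z - 1)^2] q = 3/8; multiply by 2! = 2 to get 3/4.

3/4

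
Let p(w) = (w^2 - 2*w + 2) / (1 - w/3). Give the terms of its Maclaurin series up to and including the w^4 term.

5*w^4/81 + 5*w^3/27 + 5*w^2/9 - 4*w/3 + 2

Shift and add copies of the series according to the polynomial's terms.
[w^0] = 2;  [w^1] = -4/3;  [w^2] = 5/9;  [w^3] = 5/27;  [w^4] = 5/81.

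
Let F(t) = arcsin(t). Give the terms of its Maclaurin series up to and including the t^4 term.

t^3/6 + t

F(0) = 0
F′(0) = 1
F′′(0) = 0
F′′′(0) = 1
F^(4)(0) = 0
The Taylor polynomial is Σ F^(k)(0)/k! · t^k.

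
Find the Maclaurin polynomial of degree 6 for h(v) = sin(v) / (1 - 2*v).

1841*v^6/60 + 1841*v^5/120 + 23*v^4/3 + 23*v^3/6 + 2*v^2 + v

Multiply the numerator's expansion by the denominator's geometric series.
h(0) = 0
h′(0) = 1
h′′(0) = 4
h′′′(0) = 23
h^(4)(0) = 184
h^(5)(0) = 1841
h^(6)(0) = 22092
Dividing each by k! gives the coefficients c_0, ..., c_6.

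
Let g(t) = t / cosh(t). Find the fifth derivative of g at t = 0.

25

Divide the numerator series by the denominator series (power-series long division).
From the series, [t^5] g = 5/24; multiply by 5! = 120 to get 25.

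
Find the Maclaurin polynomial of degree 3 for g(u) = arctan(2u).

-8*u^3/3 + 2*u

g(0) = 0
g′(0) = 2
g′′(0) = 0
g′′′(0) = -16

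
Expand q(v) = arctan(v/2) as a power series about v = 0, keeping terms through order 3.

[v^0] = 0;  [v^1] = 1/2;  [v^2] = 0;  [v^3] = -1/24.

-v^3/24 + v/2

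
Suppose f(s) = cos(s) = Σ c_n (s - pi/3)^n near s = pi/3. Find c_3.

f(pi/3) = 1/2
f′(pi/3) = -sqrt(3)/2
f′′(pi/3) = -1/2
f′′′(pi/3) = sqrt(3)/2
So c_3 = f′′′(pi/3)/3! = sqrt(3)/12.

sqrt(3)/12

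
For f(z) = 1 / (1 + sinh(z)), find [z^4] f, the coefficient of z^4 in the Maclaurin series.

Write 1/(1+u) = 1 - u + u^2 - u^3 + ... and substitute the series for u.

4/3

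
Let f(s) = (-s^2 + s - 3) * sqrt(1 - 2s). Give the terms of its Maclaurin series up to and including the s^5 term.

Multiply each power in the prefactor through the base expansion.
f(0) = -3
f′(0) = 4
f′′(0) = -1
f′′′(0) = 12
f^(4)(0) = 45
f^(5)(0) = 300
Dividing each by k! gives the coefficients c_0, ..., c_5.

5*s^5/2 + 15*s^4/8 + 2*s^3 - s^2/2 + 4*s - 3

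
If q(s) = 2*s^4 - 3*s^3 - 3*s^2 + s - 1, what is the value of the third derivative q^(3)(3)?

126

Differentiate repeatedly and evaluate at the center.
From the series, [(s - 3)^3] q = 21; multiply by 3! = 6 to get 126.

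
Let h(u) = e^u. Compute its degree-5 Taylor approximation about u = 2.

Use the known series and substitute for the argument.
h(2) = e^(2)
h′(2) = e^(2)
h′′(2) = e^(2)
h′′′(2) = e^(2)
h^(4)(2) = e^(2)
h^(5)(2) = e^(2)

(u - 2)^5*e^(2)/120 + (u - 2)^4*e^(2)/24 + (u - 2)^3*e^(2)/6 + (u - 2)^2*e^(2)/2 + (u - 2)*e^(2) + e^(2)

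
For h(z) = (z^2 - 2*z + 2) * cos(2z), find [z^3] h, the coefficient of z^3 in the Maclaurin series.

Distribute the polynomial across the series and collect like powers.
[z^0] = 2;  [z^1] = -2;  [z^2] = -3;  [z^3] = 4.
So c_3 = h′′′(0)/3! = 4.

4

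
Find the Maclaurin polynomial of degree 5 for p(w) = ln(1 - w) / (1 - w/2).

Multiply the two series term by term and collect like powers.
p(0) = 0
p′(0) = -1
p′′(0) = -2
p′′′(0) = -5
p^(4)(0) = -16
p^(5)(0) = -64
The Taylor polynomial is Σ p^(k)(0)/k! · w^k.

-8*w^5/15 - 2*w^4/3 - 5*w^3/6 - w^2 - w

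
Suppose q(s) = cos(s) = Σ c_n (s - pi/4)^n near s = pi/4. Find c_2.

[(s - pi/4)^0] = sqrt(2)/2;  [(s - pi/4)^1] = -sqrt(2)/2;  [(s - pi/4)^2] = -sqrt(2)/4.

-sqrt(2)/4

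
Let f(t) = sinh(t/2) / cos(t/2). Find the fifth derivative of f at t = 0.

9/8

Divide the numerator series by the denominator series (power-series long division).
The coefficient of t^5 in the expansion is 3/320, so f^(5)(0) = 5! * (3/320) = 9/8.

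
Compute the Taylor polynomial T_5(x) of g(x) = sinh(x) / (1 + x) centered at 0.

Take the Cauchy product of the two expansions.
g(0) = 0
g′(0) = 1
g′′(0) = -2
g′′′(0) = 7
g^(4)(0) = -28
g^(5)(0) = 141
The Taylor polynomial is Σ g^(k)(0)/k! · x^k.

47*x^5/40 - 7*x^4/6 + 7*x^3/6 - x^2 + x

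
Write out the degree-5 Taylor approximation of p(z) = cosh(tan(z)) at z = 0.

3*z^4/8 + z^2/2 + 1

Plug the Maclaurin series of the inner function into that of the outer and collect terms.
[z^0] = 1;  [z^1] = 0;  [z^2] = 1/2;  [z^3] = 0;  [z^4] = 3/8;  [z^5] = 0.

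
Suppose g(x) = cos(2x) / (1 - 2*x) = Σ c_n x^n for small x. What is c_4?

26/3

Use 1/(1 - r) = Σ r^k on the denominator, then take the Cauchy product.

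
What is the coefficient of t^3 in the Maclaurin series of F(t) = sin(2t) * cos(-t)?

Take the Cauchy product of the two expansions.
F(0) = 0
F′(0) = 2
F′′(0) = 0
F′′′(0) = -14
So c_3 = F′′′(0)/3! = -7/3.

-7/3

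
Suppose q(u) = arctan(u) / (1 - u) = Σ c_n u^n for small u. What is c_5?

Multiply the numerator's expansion by the denominator's geometric series.
q(0) = 0
q′(0) = 1
q′′(0) = 2
q′′′(0) = 4
q^(4)(0) = 16
q^(5)(0) = 104

13/15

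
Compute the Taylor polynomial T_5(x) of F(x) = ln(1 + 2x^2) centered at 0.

-2*x^4 + 2*x^2

[x^0] = 0;  [x^1] = 0;  [x^2] = 2;  [x^3] = 0;  [x^4] = -2;  [x^5] = 0.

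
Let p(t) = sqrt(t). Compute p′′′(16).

3/8192

From the series, [(t - 16)^3] p = 1/16384; multiply by 3! = 6 to get 3/8192.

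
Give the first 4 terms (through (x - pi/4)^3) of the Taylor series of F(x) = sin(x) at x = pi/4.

-sqrt(2)*(x - pi/4)^3/12 - sqrt(2)*(x - pi/4)^2/4 + sqrt(2)*(x - pi/4)/2 + sqrt(2)/2

F(pi/4) = sqrt(2)/2
F′(pi/4) = sqrt(2)/2
F′′(pi/4) = -sqrt(2)/2
F′′′(pi/4) = -sqrt(2)/2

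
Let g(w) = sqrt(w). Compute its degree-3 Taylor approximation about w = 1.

Use the known series and substitute for the argument.
g(1) = 1
g′(1) = 1/2
g′′(1) = -1/4
g′′′(1) = 3/8
Dividing each by k! gives the coefficients c_0, ..., c_3.

(w - 1)^3/16 - (w - 1)^2/8 + (w - 1)/2 + 1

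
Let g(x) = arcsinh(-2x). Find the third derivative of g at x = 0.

8

The coefficient of x^3 in the expansion is 4/3, so g′′′(0) = 3! * (4/3) = 8.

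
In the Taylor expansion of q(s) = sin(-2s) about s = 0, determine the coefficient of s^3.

4/3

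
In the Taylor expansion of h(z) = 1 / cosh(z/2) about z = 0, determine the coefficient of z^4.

Write the quotient as an unknown series and match coefficients against numerator = denominator · series.
h(0) = 1
h′(0) = 0
h′′(0) = -1/4
h′′′(0) = 0
h^(4)(0) = 5/16

5/384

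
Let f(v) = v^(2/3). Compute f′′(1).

-2/9

Apply the Taylor formula c_k = f^(k)(a)/k!.
The coefficient of (v - 1)^2 in the expansion is -1/9, so f′′(1) = 2! * (-1/9) = -2/9.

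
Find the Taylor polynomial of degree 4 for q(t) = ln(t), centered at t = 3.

[(t - 3)^0] = ln(3);  [(t - 3)^1] = 1/3;  [(t - 3)^2] = -1/18;  [(t - 3)^3] = 1/81;  [(t - 3)^4] = -1/324.

-(t - 3)^4/324 + (t - 3)^3/81 - (t - 3)^2/18 + (t - 3)/3 + ln(3)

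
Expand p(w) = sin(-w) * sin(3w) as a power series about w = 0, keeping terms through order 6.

-14*w^6/5 + 5*w^4 - 3*w^2

Expand each factor separately, then convolve coefficients.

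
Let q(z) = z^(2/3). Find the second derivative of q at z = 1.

From the series, [(z - 1)^2] q = -1/9; multiply by 2! = 2 to get -2/9.

-2/9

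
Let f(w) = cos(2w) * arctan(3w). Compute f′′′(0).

-90

Multiply the two series term by term and collect like powers.
The coefficient of w^3 in the expansion is -15, so f′′′(0) = 3! * (-15) = -90.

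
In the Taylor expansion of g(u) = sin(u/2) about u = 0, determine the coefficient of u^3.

-1/48

Use the known series and substitute for the argument.
g(0) = 0
g′(0) = 1/2
g′′(0) = 0
g′′′(0) = -1/8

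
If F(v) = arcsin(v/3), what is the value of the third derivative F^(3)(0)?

1/27

Compute the successive derivatives at the expansion point and divide by k!.
The coefficient of v^3 in the expansion is 1/162, so F′′′(0) = 3! * (1/162) = 1/27.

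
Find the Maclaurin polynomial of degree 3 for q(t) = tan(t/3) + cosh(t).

Expand each term separately and add.
q(0) = 1
q′(0) = 1/3
q′′(0) = 1
q′′′(0) = 2/27

t^3/81 + t^2/2 + t/3 + 1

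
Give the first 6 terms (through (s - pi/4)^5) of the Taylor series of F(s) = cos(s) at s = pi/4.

Apply the Taylor formula c_k = f^(k)(a)/k!.
F(pi/4) = sqrt(2)/2
F′(pi/4) = -sqrt(2)/2
F′′(pi/4) = -sqrt(2)/2
F′′′(pi/4) = sqrt(2)/2
F^(4)(pi/4) = sqrt(2)/2
F^(5)(pi/4) = -sqrt(2)/2
The Taylor polynomial is Σ F^(k)(pi/4)/k! · (s - pi/4)^k.

-sqrt(2)*(s - pi/4)^5/240 + sqrt(2)*(s - pi/4)^4/48 + sqrt(2)*(s - pi/4)^3/12 - sqrt(2)*(s - pi/4)^2/4 - sqrt(2)*(s - pi/4)/2 + sqrt(2)/2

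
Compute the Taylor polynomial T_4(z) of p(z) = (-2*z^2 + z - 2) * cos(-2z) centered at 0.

8*z^4/3 - 2*z^3 + 2*z^2 + z - 2

Distribute the polynomial across the series and collect like powers.
p(0) = -2
p′(0) = 1
p′′(0) = 4
p′′′(0) = -12
p^(4)(0) = 64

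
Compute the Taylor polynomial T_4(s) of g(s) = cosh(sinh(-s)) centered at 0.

Substitute the inner expansion into the outer series and collect powers.
[s^0] = 1;  [s^1] = 0;  [s^2] = 1/2;  [s^3] = 0;  [s^4] = 5/24.

5*s^4/24 + s^2/2 + 1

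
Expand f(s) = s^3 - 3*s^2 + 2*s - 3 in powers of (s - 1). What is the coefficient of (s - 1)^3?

1

Apply the Taylor formula c_k = f^(k)(a)/k!.
f(1) = -3
f′(1) = -1
f′′(1) = 0
f′′′(1) = 6
So c_3 = f′′′(1)/3! = 1.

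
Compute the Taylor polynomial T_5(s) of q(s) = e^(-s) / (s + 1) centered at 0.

Expand 1/(denominator) as a geometric series and multiply by the numerator's series.
q(0) = 1
q′(0) = -2
q′′(0) = 5
q′′′(0) = -16
q^(4)(0) = 65
q^(5)(0) = -326

-163*s^5/60 + 65*s^4/24 - 8*s^3/3 + 5*s^2/2 - 2*s + 1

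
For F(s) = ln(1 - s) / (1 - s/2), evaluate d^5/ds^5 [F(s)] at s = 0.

Write out both Maclaurin series and multiply, keeping only the needed powers.
The coefficient of s^5 in the expansion is -8/15, so F^(5)(0) = 5! * (-8/15) = -64.

-64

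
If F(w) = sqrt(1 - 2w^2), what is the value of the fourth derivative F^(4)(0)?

The coefficient of w^4 in the expansion is -1/2, so F^(4)(0) = 4! * (-1/2) = -12.

-12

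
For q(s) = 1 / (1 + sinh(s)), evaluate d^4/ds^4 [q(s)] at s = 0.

32

Use the geometric series for the reciprocal, then substitute.
From the series, [s^4] q = 4/3; multiply by 4! = 24 to get 32.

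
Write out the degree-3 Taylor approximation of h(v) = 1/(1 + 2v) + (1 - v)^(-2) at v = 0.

-4*v^3 + 7*v^2 + 2

Combine the two series term by term.
h(0) = 2
h′(0) = 0
h′′(0) = 14
h′′′(0) = -24
Dividing each by k! gives the coefficients c_0, ..., c_3.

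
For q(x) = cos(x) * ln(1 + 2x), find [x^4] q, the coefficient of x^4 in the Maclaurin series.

Multiply the two series term by term and collect like powers.
q(0) = 0
q′(0) = 2
q′′(0) = -4
q′′′(0) = 10
q^(4)(0) = -72
Then c_k = q^(k)(0)/k! gives each Taylor coefficient.

-3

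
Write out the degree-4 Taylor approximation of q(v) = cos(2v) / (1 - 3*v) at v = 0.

191*v^4/3 + 21*v^3 + 7*v^2 + 3*v + 1

Expand 1/(denominator) as a geometric series and multiply by the numerator's series.
q(0) = 1
q′(0) = 3
q′′(0) = 14
q′′′(0) = 126
q^(4)(0) = 1528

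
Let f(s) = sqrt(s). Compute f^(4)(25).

-3/250000

Compute the successive derivatives at the expansion point and divide by k!.
The coefficient of (s - 25)^4 in the expansion is -1/2000000, so f^(4)(25) = 4! * (-1/2000000) = -3/250000.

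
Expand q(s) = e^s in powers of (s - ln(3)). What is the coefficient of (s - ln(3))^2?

3/2

[(s - ln(3))^0] = 3;  [(s - ln(3))^1] = 3;  [(s - ln(3))^2] = 3/2.
So c_2 = q′′(ln(3))/2! = 3/2.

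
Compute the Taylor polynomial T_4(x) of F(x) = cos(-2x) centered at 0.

F(0) = 1
F′(0) = 0
F′′(0) = -4
F′′′(0) = 0
F^(4)(0) = 16

2*x^4/3 - 2*x^2 + 1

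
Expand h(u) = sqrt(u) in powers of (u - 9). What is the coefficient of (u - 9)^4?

[(u - 9)^0] = 3;  [(u - 9)^1] = 1/6;  [(u - 9)^2] = -1/216;  [(u - 9)^3] = 1/3888;  [(u - 9)^4] = -5/279936.

-5/279936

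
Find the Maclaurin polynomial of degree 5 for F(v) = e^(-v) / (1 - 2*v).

Use 1/(1 - r) = Σ r^k on the denominator, then take the Cauchy product.
F(0) = 1
F′(0) = 1
F′′(0) = 5
F′′′(0) = 29
F^(4)(0) = 233
F^(5)(0) = 2329
Then c_k = F^(k)(0)/k! gives each Taylor coefficient.

2329*v^5/120 + 233*v^4/24 + 29*v^3/6 + 5*v^2/2 + v + 1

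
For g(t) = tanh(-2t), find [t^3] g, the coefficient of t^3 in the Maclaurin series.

8/3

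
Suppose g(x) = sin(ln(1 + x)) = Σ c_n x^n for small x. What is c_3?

1/6

Let u equal the inner series; expand the outer function in u and truncate.
g(0) = 0
g′(0) = 1
g′′(0) = -1
g′′′(0) = 1
So c_3 = g′′′(0)/3! = 1/6.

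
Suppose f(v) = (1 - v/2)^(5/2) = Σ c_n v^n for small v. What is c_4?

f(0) = 1
f′(0) = -5/4
f′′(0) = 15/16
f′′′(0) = -15/64
f^(4)(0) = -15/256

-5/2048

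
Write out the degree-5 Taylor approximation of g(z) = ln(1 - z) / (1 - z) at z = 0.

-137*z^5/60 - 25*z^4/12 - 11*z^3/6 - 3*z^2/2 - z

Write out both Maclaurin series and multiply, keeping only the needed powers.
g(0) = 0
g′(0) = -1
g′′(0) = -3
g′′′(0) = -11
g^(4)(0) = -50
g^(5)(0) = -274
The Taylor polynomial is Σ g^(k)(0)/k! · z^k.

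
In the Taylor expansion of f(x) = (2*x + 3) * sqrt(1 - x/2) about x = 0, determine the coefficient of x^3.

-11/128

Shift and add copies of the series according to the polynomial's terms.
[x^0] = 3;  [x^1] = 5/4;  [x^2] = -19/32;  [x^3] = -11/128.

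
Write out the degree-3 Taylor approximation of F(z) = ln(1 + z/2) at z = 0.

Differentiate repeatedly and evaluate at the center.
[z^0] = 0;  [z^1] = 1/2;  [z^2] = -1/8;  [z^3] = 1/24.

z^3/24 - z^2/8 + z/2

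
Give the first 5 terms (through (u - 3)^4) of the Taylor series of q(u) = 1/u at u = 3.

(u - 3)^4/243 - (u - 3)^3/81 + (u - 3)^2/27 - (u - 3)/9 + 1/3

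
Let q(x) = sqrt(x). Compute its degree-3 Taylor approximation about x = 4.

q(4) = 2
q′(4) = 1/4
q′′(4) = -1/32
q′′′(4) = 3/256
Then c_k = q^(k)(4)/k! gives each Taylor coefficient.

(x - 4)^3/512 - (x - 4)^2/64 + (x - 4)/4 + 2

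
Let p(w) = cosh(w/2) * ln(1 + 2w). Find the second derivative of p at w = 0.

-4

Take the Cauchy product of the two expansions.
From the series, [w^2] p = -2; multiply by 2! = 2 to get -4.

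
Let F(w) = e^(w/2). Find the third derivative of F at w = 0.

1/8

The coefficient of w^3 in the expansion is 1/48, so F′′′(0) = 3! * (1/48) = 1/8.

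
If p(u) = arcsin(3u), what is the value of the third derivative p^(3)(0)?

27

From the series, [u^3] p = 9/2; multiply by 3! = 6 to get 27.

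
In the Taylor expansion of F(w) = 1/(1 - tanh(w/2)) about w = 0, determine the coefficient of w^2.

1/4

Substitute the inner expansion into the outer series and collect powers.
[w^0] = 1;  [w^1] = 1/2;  [w^2] = 1/4.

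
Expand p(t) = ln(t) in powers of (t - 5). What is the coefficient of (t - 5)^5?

1/15625

Use the known series and substitute for the argument.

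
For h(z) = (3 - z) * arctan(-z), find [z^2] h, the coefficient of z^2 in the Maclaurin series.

1

Shift and add copies of the series according to the polynomial's terms.
h(0) = 0
h′(0) = -3
h′′(0) = 2
So c_2 = h′′(0)/2! = 1.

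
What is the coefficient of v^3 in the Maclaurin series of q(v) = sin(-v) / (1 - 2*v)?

Multiply the numerator's expansion by the denominator's geometric series.
[v^0] = 0;  [v^1] = -1;  [v^2] = -2;  [v^3] = -23/6.

-23/6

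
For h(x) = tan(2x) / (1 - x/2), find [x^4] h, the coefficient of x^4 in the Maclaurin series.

19/12

Write out both Maclaurin series and multiply, keeping only the needed powers.
h(0) = 0
h′(0) = 2
h′′(0) = 2
h′′′(0) = 19
h^(4)(0) = 38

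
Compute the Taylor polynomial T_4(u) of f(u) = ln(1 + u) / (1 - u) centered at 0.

Write out both Maclaurin series and multiply, keeping only the needed powers.
f(0) = 0
f′(0) = 1
f′′(0) = 1
f′′′(0) = 5
f^(4)(0) = 14
Then c_k = f^(k)(0)/k! gives each Taylor coefficient.

7*u^4/12 + 5*u^3/6 + u^2/2 + u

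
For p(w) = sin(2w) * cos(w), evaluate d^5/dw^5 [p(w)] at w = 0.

Expand each factor separately, then convolve coefficients.
From the series, [w^5] p = 61/60; multiply by 5! = 120 to get 122.

122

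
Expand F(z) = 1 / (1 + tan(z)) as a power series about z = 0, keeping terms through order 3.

Use the geometric series for the reciprocal, then substitute.
F(0) = 1
F′(0) = -1
F′′(0) = 2
F′′′(0) = -8
Then c_k = F^(k)(0)/k! gives each Taylor coefficient.

-4*z^3/3 + z^2 - z + 1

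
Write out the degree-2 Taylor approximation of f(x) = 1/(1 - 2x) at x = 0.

Use the known series and substitute for the argument.
[x^0] = 1;  [x^1] = 2;  [x^2] = 4.

4*x^2 + 2*x + 1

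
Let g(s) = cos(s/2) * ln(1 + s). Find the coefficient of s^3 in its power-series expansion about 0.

5/24

Multiply the two series term by term and collect like powers.
g(0) = 0
g′(0) = 1
g′′(0) = -1
g′′′(0) = 5/4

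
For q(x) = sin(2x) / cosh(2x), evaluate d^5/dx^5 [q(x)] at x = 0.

Invert the denominator's series and multiply.
The coefficient of x^5 in the expansion is 48/5, so q^(5)(0) = 5! * (48/5) = 1152.

1152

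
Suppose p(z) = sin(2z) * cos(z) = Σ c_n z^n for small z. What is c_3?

-7/3

Expand each factor separately, then convolve coefficients.
[z^0] = 0;  [z^1] = 2;  [z^2] = 0;  [z^3] = -7/3.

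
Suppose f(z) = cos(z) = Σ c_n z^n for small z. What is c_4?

f(0) = 1
f′(0) = 0
f′′(0) = -1
f′′′(0) = 0
f^(4)(0) = 1
So c_4 = f^(4)(0)/4! = 1/24.

1/24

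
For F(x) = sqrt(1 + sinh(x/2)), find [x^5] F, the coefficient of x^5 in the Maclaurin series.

241/122880

Compose series: expand the inner function first, then feed it into the outer expansion.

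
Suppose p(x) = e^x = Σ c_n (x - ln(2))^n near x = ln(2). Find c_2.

1

Differentiate repeatedly and evaluate at the center.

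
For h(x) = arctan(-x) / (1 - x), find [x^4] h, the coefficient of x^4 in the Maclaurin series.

Expand 1/(denominator) as a geometric series and multiply by the numerator's series.
h(0) = 0
h′(0) = -1
h′′(0) = -2
h′′′(0) = -4
h^(4)(0) = -16

-2/3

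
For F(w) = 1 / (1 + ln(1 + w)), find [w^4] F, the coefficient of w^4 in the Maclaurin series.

11/3

Use the geometric series for the reciprocal, then substitute.
F(0) = 1
F′(0) = -1
F′′(0) = 3
F′′′(0) = -14
F^(4)(0) = 88
So c_4 = F^(4)(0)/4! = 11/3.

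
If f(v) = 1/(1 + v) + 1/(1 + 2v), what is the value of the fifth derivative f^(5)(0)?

Combine the two series term by term.
The coefficient of v^5 in the expansion is -33, so f^(5)(0) = 5! * (-33) = -3960.

-3960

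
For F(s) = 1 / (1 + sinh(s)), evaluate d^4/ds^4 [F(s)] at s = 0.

Write 1/(1+u) = 1 - u + u^2 - u^3 + ... and substitute the series for u.
The coefficient of s^4 in the expansion is 4/3, so F^(4)(0) = 4! * (4/3) = 32.

32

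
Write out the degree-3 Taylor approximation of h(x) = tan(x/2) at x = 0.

Compute the successive derivatives at the expansion point and divide by k!.
h(0) = 0
h′(0) = 1/2
h′′(0) = 0
h′′′(0) = 1/4
Then c_k = h^(k)(0)/k! gives each Taylor coefficient.

x^3/24 + x/2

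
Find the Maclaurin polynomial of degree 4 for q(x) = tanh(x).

-x^3/3 + x

q(0) = 0
q′(0) = 1
q′′(0) = 0
q′′′(0) = -2
q^(4)(0) = 0
Then c_k = q^(k)(0)/k! gives each Taylor coefficient.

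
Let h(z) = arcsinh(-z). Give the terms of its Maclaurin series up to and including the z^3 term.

Differentiate repeatedly and evaluate at the center.
h(0) = 0
h′(0) = -1
h′′(0) = 0
h′′′(0) = 1

z^3/6 - z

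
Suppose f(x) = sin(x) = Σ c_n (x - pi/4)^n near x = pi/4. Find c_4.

sqrt(2)/48

Apply the Taylor formula c_k = f^(k)(a)/k!.
So c_4 = f^(4)(pi/4)/4! = sqrt(2)/48.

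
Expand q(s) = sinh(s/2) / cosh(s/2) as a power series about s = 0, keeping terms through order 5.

Divide the numerator series by the denominator series (power-series long division).

s^5/240 - s^3/24 + s/2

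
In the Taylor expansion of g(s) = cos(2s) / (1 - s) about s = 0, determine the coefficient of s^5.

Write out both Maclaurin series and multiply, keeping only the needed powers.
g(0) = 1
g′(0) = 1
g′′(0) = -2
g′′′(0) = -6
g^(4)(0) = -8
g^(5)(0) = -40
So c_5 = g^(5)(0)/5! = -1/3.

-1/3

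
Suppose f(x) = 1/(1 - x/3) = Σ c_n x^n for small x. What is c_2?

[x^0] = 1;  [x^1] = 1/3;  [x^2] = 1/9.

1/9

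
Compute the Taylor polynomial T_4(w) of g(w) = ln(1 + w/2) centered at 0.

-w^4/64 + w^3/24 - w^2/8 + w/2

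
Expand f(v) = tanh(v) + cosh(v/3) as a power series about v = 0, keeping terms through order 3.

-v^3/3 + v^2/18 + v + 1

Expand each term separately and add.
[v^0] = 1;  [v^1] = 1;  [v^2] = 1/18;  [v^3] = -1/3.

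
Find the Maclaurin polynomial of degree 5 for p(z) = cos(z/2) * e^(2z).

Write out both Maclaurin series and multiply, keeping only the needed powers.

101*z^5/960 + 161*z^4/384 + 13*z^3/12 + 15*z^2/8 + 2*z + 1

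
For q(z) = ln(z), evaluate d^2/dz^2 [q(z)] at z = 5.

-1/25

From the series, [(z - 5)^2] q = -1/50; multiply by 2! = 2 to get -1/25.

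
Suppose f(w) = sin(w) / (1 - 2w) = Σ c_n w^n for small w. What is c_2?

Expand each factor separately, then convolve coefficients.
f(0) = 0
f′(0) = 1
f′′(0) = 4
So c_2 = f′′(0)/2! = 2.

2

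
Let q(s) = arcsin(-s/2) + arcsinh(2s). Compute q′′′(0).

-65/8

Combine the two series term by term.
The coefficient of s^3 in the expansion is -65/48, so q′′′(0) = 3! * (-65/48) = -65/8.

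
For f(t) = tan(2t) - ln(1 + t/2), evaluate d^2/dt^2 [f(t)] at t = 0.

1/4

Expand each term separately and add.
From the series, [t^2] f = 1/8; multiply by 2! = 2 to get 1/4.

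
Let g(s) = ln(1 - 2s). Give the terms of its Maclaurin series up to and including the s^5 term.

-32*s^5/5 - 4*s^4 - 8*s^3/3 - 2*s^2 - 2*s

Apply the Taylor formula c_k = f^(k)(a)/k!.
g(0) = 0
g′(0) = -2
g′′(0) = -4
g′′′(0) = -16
g^(4)(0) = -96
g^(5)(0) = -768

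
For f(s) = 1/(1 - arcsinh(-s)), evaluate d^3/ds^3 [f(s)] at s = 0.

Plug the Maclaurin series of the inner function into that of the outer and collect terms.
The coefficient of s^3 in the expansion is -5/6, so f′′′(0) = 3! * (-5/6) = -5.

-5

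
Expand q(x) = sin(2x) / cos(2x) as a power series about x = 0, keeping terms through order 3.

Invert the denominator's series and multiply.
q(0) = 0
q′(0) = 2
q′′(0) = 0
q′′′(0) = 16

8*x^3/3 + 2*x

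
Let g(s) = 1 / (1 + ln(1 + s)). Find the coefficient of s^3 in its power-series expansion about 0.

Expand as Σ (-1)^k u^k with u equal to the inner function's series.
[s^0] = 1;  [s^1] = -1;  [s^2] = 3/2;  [s^3] = -7/3.
So c_3 = g′′′(0)/3! = -7/3.

-7/3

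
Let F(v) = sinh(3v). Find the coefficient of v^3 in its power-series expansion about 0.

F(0) = 0
F′(0) = 3
F′′(0) = 0
F′′′(0) = 27
So c_3 = F′′′(0)/3! = 9/2.

9/2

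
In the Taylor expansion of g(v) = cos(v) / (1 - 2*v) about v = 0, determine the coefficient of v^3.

Multiply the numerator's expansion by the denominator's geometric series.
g(0) = 1
g′(0) = 2
g′′(0) = 7
g′′′(0) = 42
So c_3 = g′′′(0)/3! = 7.

7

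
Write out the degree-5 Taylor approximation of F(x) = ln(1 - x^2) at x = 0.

-x^4/2 - x^2

Apply the Taylor formula c_k = f^(k)(a)/k!.
[x^0] = 0;  [x^1] = 0;  [x^2] = -1;  [x^3] = 0;  [x^4] = -1/2;  [x^5] = 0.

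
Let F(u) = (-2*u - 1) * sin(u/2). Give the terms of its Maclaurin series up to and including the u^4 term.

u^4/24 + u^3/48 - u^2 - u/2

Shift and add copies of the series according to the polynomial's terms.
F(0) = 0
F′(0) = -1/2
F′′(0) = -2
F′′′(0) = 1/8
F^(4)(0) = 1
The Taylor polynomial is Σ F^(k)(0)/k! · u^k.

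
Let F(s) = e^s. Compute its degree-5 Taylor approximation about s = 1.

e*(s - 1)^5/120 + e*(s - 1)^4/24 + e*(s - 1)^3/6 + e*(s - 1)^2/2 + e*(s - 1) + e

Apply the Taylor formula c_k = f^(k)(a)/k!.
F(1) = e
F′(1) = e
F′′(1) = e
F′′′(1) = e
F^(4)(1) = e
F^(5)(1) = e
Then c_k = F^(k)(1)/k! gives each Taylor coefficient.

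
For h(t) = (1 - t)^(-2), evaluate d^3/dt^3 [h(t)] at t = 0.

From the series, [t^3] h = 4; multiply by 3! = 6 to get 24.

24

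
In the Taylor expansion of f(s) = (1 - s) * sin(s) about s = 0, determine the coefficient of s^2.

Shift and add copies of the series according to the polynomial's terms.
f(0) = 0
f′(0) = 1
f′′(0) = -2
Dividing each by k! gives the coefficients c_0, ..., c_2.

-1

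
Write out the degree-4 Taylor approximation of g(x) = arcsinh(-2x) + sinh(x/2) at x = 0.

65*x^3/48 - 3*x/2

Combine the two series term by term.
[x^0] = 0;  [x^1] = -3/2;  [x^2] = 0;  [x^3] = 65/48;  [x^4] = 0.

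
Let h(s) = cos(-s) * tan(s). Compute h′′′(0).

Multiply the two series term by term and collect like powers.
From the series, [s^3] h = -1/6; multiply by 3! = 6 to get -1.

-1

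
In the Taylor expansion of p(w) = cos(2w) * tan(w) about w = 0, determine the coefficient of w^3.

-5/3

Write out both Maclaurin series and multiply, keeping only the needed powers.
p(0) = 0
p′(0) = 1
p′′(0) = 0
p′′′(0) = -10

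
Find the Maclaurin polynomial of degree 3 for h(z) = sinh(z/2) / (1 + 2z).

Write out both Maclaurin series and multiply, keeping only the needed powers.

97*z^3/48 - z^2 + z/2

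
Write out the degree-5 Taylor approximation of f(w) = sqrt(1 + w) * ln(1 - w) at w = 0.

Write out both Maclaurin series and multiply, keeping only the needed powers.
f(0) = 0
f′(0) = -1
f′′(0) = -2
f′′′(0) = -11/4
f^(4)(0) = -10
f^(5)(0) = -529/16

-529*w^5/1920 - 5*w^4/12 - 11*w^3/24 - w^2 - w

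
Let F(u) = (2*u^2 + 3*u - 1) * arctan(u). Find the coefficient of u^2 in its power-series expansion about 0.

3

Multiply each power in the prefactor through the base expansion.
F(0) = 0
F′(0) = -1
F′′(0) = 6
The Taylor polynomial is Σ F^(k)(0)/k! · u^k.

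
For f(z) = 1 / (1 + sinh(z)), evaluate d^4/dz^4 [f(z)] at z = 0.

32

Use the geometric series for the reciprocal, then substitute.
The coefficient of z^4 in the expansion is 4/3, so f^(4)(0) = 4! * (4/3) = 32.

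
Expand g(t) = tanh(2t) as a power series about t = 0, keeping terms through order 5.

g(0) = 0
g′(0) = 2
g′′(0) = 0
g′′′(0) = -16
g^(4)(0) = 0
g^(5)(0) = 512
Then c_k = g^(k)(0)/k! gives each Taylor coefficient.

64*t^5/15 - 8*t^3/3 + 2*t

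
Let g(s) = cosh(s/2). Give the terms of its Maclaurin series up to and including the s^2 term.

g(0) = 1
g′(0) = 0
g′′(0) = 1/4
Dividing each by k! gives the coefficients c_0, ..., c_2.

s^2/8 + 1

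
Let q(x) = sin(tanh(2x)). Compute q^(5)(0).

Compose series: expand the inner function first, then feed it into the outer expansion.
The coefficient of x^5 in the expansion is 148/15, so q^(5)(0) = 5! * (148/15) = 1184.

1184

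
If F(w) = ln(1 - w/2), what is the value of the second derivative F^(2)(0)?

The coefficient of w^2 in the expansion is -1/8, so F′′(0) = 2! * (-1/8) = -1/4.

-1/4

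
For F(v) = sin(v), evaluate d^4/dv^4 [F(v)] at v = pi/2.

1

The coefficient of (v - pi/2)^4 in the expansion is 1/24, so F^(4)(pi/2) = 4! * (1/24) = 1.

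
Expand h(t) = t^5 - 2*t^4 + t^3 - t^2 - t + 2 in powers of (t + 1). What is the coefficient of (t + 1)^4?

h(-1) = -2
h′(-1) = 17
h′′(-1) = -52
h′′′(-1) = 114
h^(4)(-1) = -168
The Taylor polynomial is Σ h^(k)(-1)/k! · (t + 1)^k.

-7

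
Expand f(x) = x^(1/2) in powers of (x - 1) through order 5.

Differentiate repeatedly and evaluate at the center.
f(1) = 1
f′(1) = 1/2
f′′(1) = -1/4
f′′′(1) = 3/8
f^(4)(1) = -15/16
f^(5)(1) = 105/32

7*(x - 1)^5/256 - 5*(x - 1)^4/128 + (x - 1)^3/16 - (x - 1)^2/8 + (x - 1)/2 + 1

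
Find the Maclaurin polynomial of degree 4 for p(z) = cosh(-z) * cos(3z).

Multiply the two series term by term and collect like powers.
p(0) = 1
p′(0) = 0
p′′(0) = -8
p′′′(0) = 0
p^(4)(0) = 28
The Taylor polynomial is Σ p^(k)(0)/k! · z^k.

7*z^4/6 - 4*z^2 + 1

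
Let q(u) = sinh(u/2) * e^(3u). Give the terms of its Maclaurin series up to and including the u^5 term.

Write out both Maclaurin series and multiply, keeping only the needed powers.
q(0) = 0
q′(0) = 1/2
q′′(0) = 3
q′′′(0) = 109/8
q^(4)(0) = 111/2
q^(5)(0) = 6841/32
The Taylor polynomial is Σ q^(k)(0)/k! · u^k.

6841*u^5/3840 + 37*u^4/16 + 109*u^3/48 + 3*u^2/2 + u/2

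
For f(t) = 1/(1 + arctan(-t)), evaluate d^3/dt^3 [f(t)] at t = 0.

4

Let u equal the inner series; expand the outer function in u and truncate.
The coefficient of t^3 in the expansion is 2/3, so f′′′(0) = 3! * (2/3) = 4.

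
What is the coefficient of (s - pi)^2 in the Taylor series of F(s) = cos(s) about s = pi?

c_2 = F′′(pi)/2! = 1/2.

1/2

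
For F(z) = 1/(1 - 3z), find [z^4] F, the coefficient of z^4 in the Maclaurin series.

81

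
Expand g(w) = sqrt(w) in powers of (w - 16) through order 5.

7*(w - 16)^5/67108864 - 5*(w - 16)^4/2097152 + (w - 16)^3/16384 - (w - 16)^2/512 + (w - 16)/8 + 4

Apply the Taylor formula c_k = f^(k)(a)/k!.
[(w - 16)^0] = 4;  [(w - 16)^1] = 1/8;  [(w - 16)^2] = -1/512;  [(w - 16)^3] = 1/16384;  [(w - 16)^4] = -5/2097152;  [(w - 16)^5] = 7/67108864.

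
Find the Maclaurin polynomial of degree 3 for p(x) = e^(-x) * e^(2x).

Multiply the two series term by term and collect like powers.
[x^0] = 1;  [x^1] = 1;  [x^2] = 1/2;  [x^3] = 1/6.

x^3/6 + x^2/2 + x + 1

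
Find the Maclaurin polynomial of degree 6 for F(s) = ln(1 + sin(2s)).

-64*s^6/45 + 4*s^5/3 - 4*s^4/3 + 4*s^3/3 - 2*s^2 + 2*s

Let u equal the inner series; expand the outer function in u and truncate.
F(0) = 0
F′(0) = 2
F′′(0) = -4
F′′′(0) = 8
F^(4)(0) = -32
F^(5)(0) = 160
F^(6)(0) = -1024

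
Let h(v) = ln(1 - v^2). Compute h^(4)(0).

From the series, [v^4] h = -1/2; multiply by 4! = 24 to get -12.

-12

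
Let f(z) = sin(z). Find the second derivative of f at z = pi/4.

Differentiate repeatedly and evaluate at the center.
The coefficient of (z - pi/4)^2 in the expansion is -sqrt(2)/4, so f′′(pi/4) = 2! * (-sqrt(2)/4) = -sqrt(2)/2.

-sqrt(2)/2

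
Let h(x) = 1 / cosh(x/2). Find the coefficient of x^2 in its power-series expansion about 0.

Invert the denominator's series and multiply.
h(0) = 1
h′(0) = 0
h′′(0) = -1/4
So c_2 = h′′(0)/2! = -1/8.

-1/8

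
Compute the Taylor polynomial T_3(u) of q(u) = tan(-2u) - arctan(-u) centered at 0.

-3*u^3 - u

Add the two expansions coefficient-wise.
[u^0] = 0;  [u^1] = -1;  [u^2] = 0;  [u^3] = -3.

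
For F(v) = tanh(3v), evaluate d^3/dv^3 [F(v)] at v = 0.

-54

The coefficient of v^3 in the expansion is -9, so F′′′(0) = 3! * (-9) = -54.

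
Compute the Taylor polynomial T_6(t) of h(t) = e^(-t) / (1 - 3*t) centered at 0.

Multiply the numerator's expansion by the denominator's geometric series.
h(0) = 1
h′(0) = 2
h′′(0) = 13
h′′′(0) = 116
h^(4)(0) = 1393
h^(5)(0) = 20894
h^(6)(0) = 376093

376093*t^6/720 + 10447*t^5/60 + 1393*t^4/24 + 58*t^3/3 + 13*t^2/2 + 2*t + 1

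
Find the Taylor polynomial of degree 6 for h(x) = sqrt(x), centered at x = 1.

-21*(x - 1)^6/1024 + 7*(x - 1)^5/256 - 5*(x - 1)^4/128 + (x - 1)^3/16 - (x - 1)^2/8 + (x - 1)/2 + 1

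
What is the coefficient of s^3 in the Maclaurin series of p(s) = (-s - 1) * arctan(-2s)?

Shift and add copies of the series according to the polynomial's terms.
p(0) = 0
p′(0) = 2
p′′(0) = 4
p′′′(0) = -16

-8/3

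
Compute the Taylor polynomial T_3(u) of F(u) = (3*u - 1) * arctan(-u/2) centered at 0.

Distribute the polynomial across the series and collect like powers.
F(0) = 0
F′(0) = 1/2
F′′(0) = -3
F′′′(0) = -1/4

-u^3/24 - 3*u^2/2 + u/2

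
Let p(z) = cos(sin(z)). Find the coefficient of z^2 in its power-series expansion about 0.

Substitute the inner expansion into the outer series and collect powers.
[z^0] = 1;  [z^1] = 0;  [z^2] = -1/2.

-1/2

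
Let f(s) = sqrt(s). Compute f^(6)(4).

-945/131072

From the series, [(s - 4)^6] f = -21/2097152; multiply by 6! = 720 to get -945/131072.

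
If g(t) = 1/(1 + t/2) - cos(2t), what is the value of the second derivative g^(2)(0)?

9/2

Combine the two series term by term.
The coefficient of t^2 in the expansion is 9/4, so g′′(0) = 2! * (9/4) = 9/2.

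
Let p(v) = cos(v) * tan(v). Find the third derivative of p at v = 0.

Expand each factor separately, then convolve coefficients.
The coefficient of v^3 in the expansion is -1/6, so p′′′(0) = 3! * (-1/6) = -1.

-1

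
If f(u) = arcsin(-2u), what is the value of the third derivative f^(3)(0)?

-8

The coefficient of u^3 in the expansion is -4/3, so f′′′(0) = 3! * (-4/3) = -8.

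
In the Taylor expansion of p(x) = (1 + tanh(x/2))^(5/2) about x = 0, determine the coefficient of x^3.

Substitute the inner expansion into the outer series and collect powers.
[x^0] = 1;  [x^1] = 5/4;  [x^2] = 15/32;  [x^3] = -25/384.
So c_3 = p′′′(0)/3! = -25/384.

-25/384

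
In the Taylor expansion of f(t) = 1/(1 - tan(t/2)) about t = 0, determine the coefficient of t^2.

1/4

Substitute the inner expansion into the outer series and collect powers.
So c_2 = f′′(0)/2! = 1/4.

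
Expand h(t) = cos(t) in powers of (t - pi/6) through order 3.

(t - pi/6)^3/12 - sqrt(3)*(t - pi/6)^2/4 - (t - pi/6)/2 + sqrt(3)/2

h(pi/6) = sqrt(3)/2
h′(pi/6) = -1/2
h′′(pi/6) = -sqrt(3)/2
h′′′(pi/6) = 1/2
Then c_k = h^(k)(pi/6)/k! gives each Taylor coefficient.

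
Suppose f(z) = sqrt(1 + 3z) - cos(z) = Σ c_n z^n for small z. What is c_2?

Expand each term separately and add.
f(0) = 0
f′(0) = 3/2
f′′(0) = -5/4

-5/8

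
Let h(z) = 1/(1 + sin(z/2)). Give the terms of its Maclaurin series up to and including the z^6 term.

17*z^6/2880 - 61*z^5/3840 + z^4/24 - 5*z^3/48 + z^2/4 - z/2 + 1

Let u equal the inner series; expand the outer function in u and truncate.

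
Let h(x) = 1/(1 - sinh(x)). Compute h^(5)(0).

Compose series: expand the inner function first, then feed it into the outer expansion.
The coefficient of x^5 in the expansion is 181/120, so h^(5)(0) = 5! * (181/120) = 181.

181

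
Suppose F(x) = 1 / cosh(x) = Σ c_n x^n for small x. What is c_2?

-1/2

Write the quotient as an unknown series and match coefficients against numerator = denominator · series.
[x^0] = 1;  [x^1] = 0;  [x^2] = -1/2.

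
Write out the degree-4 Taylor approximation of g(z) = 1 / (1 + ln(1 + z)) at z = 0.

Write 1/(1+u) = 1 - u + u^2 - u^3 + ... and substitute the series for u.
g(0) = 1
g′(0) = -1
g′′(0) = 3
g′′′(0) = -14
g^(4)(0) = 88
Dividing each by k! gives the coefficients c_0, ..., c_4.

11*z^4/3 - 7*z^3/3 + 3*z^2/2 - z + 1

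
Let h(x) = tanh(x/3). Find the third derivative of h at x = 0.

The coefficient of x^3 in the expansion is -1/81, so h′′′(0) = 3! * (-1/81) = -2/27.

-2/27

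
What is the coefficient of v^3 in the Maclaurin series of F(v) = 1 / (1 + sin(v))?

-5/6

Use the geometric series for the reciprocal, then substitute.
[v^0] = 1;  [v^1] = -1;  [v^2] = 1;  [v^3] = -5/6.
So c_3 = F′′′(0)/3! = -5/6.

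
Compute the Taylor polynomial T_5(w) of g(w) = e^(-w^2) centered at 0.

w^4/2 - w^2 + 1

Differentiate repeatedly and evaluate at the center.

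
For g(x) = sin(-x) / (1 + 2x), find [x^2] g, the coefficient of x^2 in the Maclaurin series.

2

Write out both Maclaurin series and multiply, keeping only the needed powers.
[x^0] = 0;  [x^1] = -1;  [x^2] = 2.
So c_2 = g′′(0)/2! = 2.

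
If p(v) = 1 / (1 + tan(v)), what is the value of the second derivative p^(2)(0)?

2

Expand as Σ (-1)^k u^k with u equal to the inner function's series.
The coefficient of v^2 in the expansion is 1, so p′′(0) = 2! * (1) = 2.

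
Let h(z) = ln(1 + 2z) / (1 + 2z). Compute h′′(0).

Expand each factor separately, then convolve coefficients.
From the series, [z^2] h = -6; multiply by 2! = 2 to get -12.

-12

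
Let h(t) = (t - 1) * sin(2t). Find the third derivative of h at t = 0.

Shift and add copies of the series according to the polynomial's terms.
The coefficient of t^3 in the expansion is 4/3, so h′′′(0) = 3! * (4/3) = 8.

8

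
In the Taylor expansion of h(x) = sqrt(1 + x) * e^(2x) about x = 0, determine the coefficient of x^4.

Take the Cauchy product of the two expansions.
h(0) = 1
h′(0) = 5/2
h′′(0) = 23/4
h′′′(0) = 103/8
h^(4)(0) = 449/16

449/384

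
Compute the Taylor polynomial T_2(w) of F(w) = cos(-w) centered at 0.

F(0) = 1
F′(0) = 0
F′′(0) = -1
Dividing each by k! gives the coefficients c_0, ..., c_2.

1 - w^2/2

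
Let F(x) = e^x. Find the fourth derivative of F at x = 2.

The coefficient of (x - 2)^4 in the expansion is e^(2)/24, so F^(4)(2) = 4! * (e^(2)/24) = e^(2).

e^(2)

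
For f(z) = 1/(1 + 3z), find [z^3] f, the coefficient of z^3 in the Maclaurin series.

-27

f(0) = 1
f′(0) = -3
f′′(0) = 18
f′′′(0) = -162
So c_3 = f′′′(0)/3! = -27.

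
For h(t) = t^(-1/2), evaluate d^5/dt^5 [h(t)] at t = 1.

From the series, [(t - 1)^5] h = -63/256; multiply by 5! = 120 to get -945/32.

-945/32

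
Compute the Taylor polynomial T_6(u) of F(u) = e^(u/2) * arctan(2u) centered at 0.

3623*u^6/1152 + 1943*u^5/320 - 31*u^4/24 - 29*u^3/12 + u^2 + 2*u

Take the Cauchy product of the two expansions.
F(0) = 0
F′(0) = 2
F′′(0) = 2
F′′′(0) = -29/2
F^(4)(0) = -31
F^(5)(0) = 5829/8
F^(6)(0) = 18115/8
Then c_k = F^(k)(0)/k! gives each Taylor coefficient.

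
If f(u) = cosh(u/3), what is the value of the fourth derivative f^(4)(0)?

1/81

Compute the successive derivatives at the expansion point and divide by k!.
From the series, [u^4] f = 1/1944; multiply by 4! = 24 to get 1/81.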